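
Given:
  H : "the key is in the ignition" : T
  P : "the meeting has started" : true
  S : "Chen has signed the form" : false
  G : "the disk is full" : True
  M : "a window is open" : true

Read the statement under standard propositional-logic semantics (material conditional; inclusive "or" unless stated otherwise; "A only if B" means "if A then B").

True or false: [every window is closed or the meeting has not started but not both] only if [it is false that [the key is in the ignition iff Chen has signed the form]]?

Parsed as (~M xor ~P) -> ~(H <-> S)

~M = ~T = F
~P = ~T = F
~M xor ~P = F xor F = F
H <-> S = T <-> F = F
~(H <-> S) = ~F = T
(~M xor ~P) -> ~(H <-> S) = F -> T = T

true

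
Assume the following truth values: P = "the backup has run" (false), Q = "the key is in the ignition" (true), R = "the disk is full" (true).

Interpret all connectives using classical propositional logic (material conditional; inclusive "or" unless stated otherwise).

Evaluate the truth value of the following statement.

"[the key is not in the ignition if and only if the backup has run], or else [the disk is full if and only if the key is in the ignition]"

True

Formalization: (¬Q ↔ P) ∨ (R ↔ Q)

¬Q = ¬T = F
¬Q ↔ P = F ↔ F = T
R ↔ Q = T ↔ T = T
(¬Q ↔ P) ∨ (R ↔ Q) = T ∨ T = T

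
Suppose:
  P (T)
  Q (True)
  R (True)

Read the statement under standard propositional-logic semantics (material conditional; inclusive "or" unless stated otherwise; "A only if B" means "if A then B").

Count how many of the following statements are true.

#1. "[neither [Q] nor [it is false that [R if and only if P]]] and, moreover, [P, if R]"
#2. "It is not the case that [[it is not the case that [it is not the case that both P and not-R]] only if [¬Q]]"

#1: In symbols: (Q ↓ ¬(R ↔ P)) ∧ (R → P)

R ↔ P = T ↔ T = T
¬(R ↔ P) = ¬T = F
Q ↓ ¬(R ↔ P) = T ↓ F = F
R → P = T → T = T
(Q ↓ ¬(R ↔ P)) ∧ (R → P) = F ∧ T = F
Hence #1 is false.

#2: Parsed as ¬(¬(P ↑ ¬R) → ¬Q)

¬R = ¬T = F
P ↑ ¬R = T ↑ F = T
¬(P ↑ ¬R) = ¬T = F
¬Q = ¬T = F
¬(P ↑ ¬R) → ¬Q = F → F = T
¬(¬(P ↑ ¬R) → ¬Q) = ¬T = F
So #2 is false.

Count: 0.

0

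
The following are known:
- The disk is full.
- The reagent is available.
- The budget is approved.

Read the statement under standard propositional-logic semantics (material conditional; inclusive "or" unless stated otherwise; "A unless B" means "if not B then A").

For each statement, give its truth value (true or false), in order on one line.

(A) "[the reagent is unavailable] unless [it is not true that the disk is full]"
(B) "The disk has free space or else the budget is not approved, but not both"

Let U = "the reagent is available" (True), G = "the disk is full" (True), S = "the budget is approved" (True).

(A): This is not U or not G.

not U = not True = False
not G = not True = False
not U or not G = False or False = False
Thus (A) is false.

(B): This is not G xor not S.

not G = not True = False
not S = not True = False
not G xor not S = False xor False = False
Hence (B) is false.

(A) False, (B) False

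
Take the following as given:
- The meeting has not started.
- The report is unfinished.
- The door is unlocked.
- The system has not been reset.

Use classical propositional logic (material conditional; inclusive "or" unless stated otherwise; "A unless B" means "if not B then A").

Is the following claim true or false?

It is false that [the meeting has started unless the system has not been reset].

false

Let M = "the meeting has started" (F), R = "the system has been reset" (F).
This is ~(M | ~R).

~R = ~F = T
M | ~R = F | T = T
~(M | ~R) = ~T = F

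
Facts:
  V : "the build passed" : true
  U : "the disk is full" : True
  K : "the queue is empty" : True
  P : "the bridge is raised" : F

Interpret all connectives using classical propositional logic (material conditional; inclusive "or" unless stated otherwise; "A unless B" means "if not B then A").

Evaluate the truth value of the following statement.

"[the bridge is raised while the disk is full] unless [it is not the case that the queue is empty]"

Values: P=F, U=T, K=T.
Parsed as (P ∧ U) ∨ ¬K

P ∧ U = F ∧ T = F
¬K = ¬T = F
(P ∧ U) ∨ ¬K = F ∨ F = F

False.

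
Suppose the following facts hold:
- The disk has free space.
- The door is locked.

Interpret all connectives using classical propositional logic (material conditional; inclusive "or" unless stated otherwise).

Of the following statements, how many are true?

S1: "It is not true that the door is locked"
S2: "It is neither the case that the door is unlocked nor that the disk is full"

1

Let Q = "the door is locked" (T), P = "the disk is full" (F).

S1: In symbols: ~Q

~Q = ~T = F
So S1 is false.

S2: This is ~Q nor P.

~Q = ~T = F
~Q nor P = F nor F = T
So S2 is true.

1 of the 2 statements is true.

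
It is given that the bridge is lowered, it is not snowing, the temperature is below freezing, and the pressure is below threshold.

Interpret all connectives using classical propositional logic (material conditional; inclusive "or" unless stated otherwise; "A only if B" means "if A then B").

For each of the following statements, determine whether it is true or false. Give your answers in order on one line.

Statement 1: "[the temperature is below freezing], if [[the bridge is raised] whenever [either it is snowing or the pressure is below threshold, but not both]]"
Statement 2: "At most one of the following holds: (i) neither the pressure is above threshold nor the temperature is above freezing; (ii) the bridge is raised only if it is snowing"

Statement 1 true / Statement 2 false

Let Q = "it is snowing" (F), S = "the pressure is above threshold" (F), P = "the bridge is raised" (F), R = "the temperature is below freezing" (T).

Statement 1: Formalization: ((Q ⊕ ¬S) → P) → R

¬S = ¬F = T
Q ⊕ ¬S = F ⊕ T = T
(Q ⊕ ¬S) → P = T → F = F
((Q ⊕ ¬S) → P) → R = F → T = T
Hence Statement 1 is true.

Statement 2: Parsed as (S ↓ ¬R) ↑ (P → Q)

¬R = ¬T = F
S ↓ ¬R = F ↓ F = T
P → Q = F → F = T
(S ↓ ¬R) ↑ (P → Q) = T ↑ T = F
Hence Statement 2 is false.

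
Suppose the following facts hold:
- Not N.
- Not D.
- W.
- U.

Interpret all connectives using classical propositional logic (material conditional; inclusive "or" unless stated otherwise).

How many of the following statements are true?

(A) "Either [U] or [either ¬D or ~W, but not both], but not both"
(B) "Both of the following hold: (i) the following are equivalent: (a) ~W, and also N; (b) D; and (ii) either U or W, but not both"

(A): This is U xor (not D xor not W).

not D = not False = True
not W = not True = False
not D xor not W = True xor False = True
U xor (not D xor not W) = True xor True = False
Hence (A) is false.

(B): This is ((not W and N) iff D) and (U xor W).

not W = not True = False
not W and N = False and False = False
(not W and N) iff D = False iff False = True
U xor W = True xor True = False
((not W and N) iff D) and (U xor W) = True and False = False
Hence (B) is false.

True statements: 0 (none).

0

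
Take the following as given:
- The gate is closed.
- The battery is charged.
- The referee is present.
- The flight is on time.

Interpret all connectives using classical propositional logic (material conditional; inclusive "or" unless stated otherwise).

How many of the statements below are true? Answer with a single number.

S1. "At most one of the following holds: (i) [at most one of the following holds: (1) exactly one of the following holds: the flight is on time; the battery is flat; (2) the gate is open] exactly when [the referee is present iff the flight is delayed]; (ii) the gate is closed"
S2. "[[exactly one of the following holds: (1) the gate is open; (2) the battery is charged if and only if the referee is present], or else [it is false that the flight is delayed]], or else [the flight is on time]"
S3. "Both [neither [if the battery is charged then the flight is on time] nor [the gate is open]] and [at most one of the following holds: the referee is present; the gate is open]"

2

Let W = "the flight is delayed" (F), V = "the battery is charged" (T), Q = "the gate is open" (F), G = "the referee is present" (T).

S1: Parsed as (((¬W ⊕ ¬V) ↑ Q) ↔ (G ↔ W)) ↑ ¬Q

¬W = ¬F = T
¬V = ¬T = F
¬W ⊕ ¬V = T ⊕ F = T
(¬W ⊕ ¬V) ↑ Q = T ↑ F = T
G ↔ W = T ↔ F = F
((¬W ⊕ ¬V) ↑ Q) ↔ (G ↔ W) = T ↔ F = F
¬Q = ¬F = T
(((¬W ⊕ ¬V) ↑ Q) ↔ (G ↔ W)) ↑ ¬Q = F ↑ T = T
Thus S1 is true.

S2: Formalization: ((Q ⊕ (V ↔ G)) ∨ ¬W) ∨ ¬W

V ↔ G = T ↔ T = T
Q ⊕ (V ↔ G) = F ⊕ T = T
¬W = ¬F = T
(Q ⊕ (V ↔ G)) ∨ ¬W = T ∨ T = T
¬W = ¬F = T
((Q ⊕ (V ↔ G)) ∨ ¬W) ∨ ¬W = T ∨ T = T
Thus S2 is true.

S3: In symbols: ((V → ¬W) ↓ Q) ∧ (G ↑ Q)

¬W = ¬F = T
V → ¬W = T → T = T
(V → ¬W) ↓ Q = T ↓ F = F
G ↑ Q = T ↑ F = T
((V → ¬W) ↓ Q) ∧ (G ↑ Q) = F ∧ T = F
Hence S3 is false.

2 of the 3 statements are true (S1, S2).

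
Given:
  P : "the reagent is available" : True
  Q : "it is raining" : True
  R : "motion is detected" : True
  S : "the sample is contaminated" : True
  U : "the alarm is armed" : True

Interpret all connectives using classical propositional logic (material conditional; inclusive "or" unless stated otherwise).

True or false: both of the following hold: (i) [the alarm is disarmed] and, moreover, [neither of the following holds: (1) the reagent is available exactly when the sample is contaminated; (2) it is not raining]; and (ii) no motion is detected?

The statement is false.

Values: U=T, P=T, S=T, Q=T, R=T.
Parsed as (~U & ((P <-> S) nor ~Q)) & ~R

~U = ~T = F
P <-> S = T <-> T = T
~Q = ~T = F
(P <-> S) nor ~Q = T nor F = F
~U & ((P <-> S) nor ~Q) = F & F = F
~R = ~T = F
(~U & ((P <-> S) nor ~Q)) & ~R = F & F = F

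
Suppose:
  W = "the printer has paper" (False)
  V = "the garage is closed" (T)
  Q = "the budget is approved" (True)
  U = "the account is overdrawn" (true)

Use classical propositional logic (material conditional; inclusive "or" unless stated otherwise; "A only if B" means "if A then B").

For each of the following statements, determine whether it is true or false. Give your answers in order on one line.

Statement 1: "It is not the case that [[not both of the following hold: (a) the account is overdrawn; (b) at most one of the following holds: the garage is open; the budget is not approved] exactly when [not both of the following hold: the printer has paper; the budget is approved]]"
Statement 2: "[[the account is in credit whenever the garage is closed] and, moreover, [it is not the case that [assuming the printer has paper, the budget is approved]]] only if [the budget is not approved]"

Statement 1 T; Statement 2 T

Statement 1: In symbols: ~((U nand (~V nand ~Q)) <-> (W nand Q))

~V = ~T = F
~Q = ~T = F
~V nand ~Q = F nand F = T
U nand (~V nand ~Q) = T nand T = F
W nand Q = F nand T = T
(U nand (~V nand ~Q)) <-> (W nand Q) = F <-> T = F
~((U nand (~V nand ~Q)) <-> (W nand Q)) = ~F = T
So Statement 1 is true.

Statement 2: Parsed as ((V -> ~U) & ~(W -> Q)) -> ~Q

~U = ~T = F
V -> ~U = T -> F = F
W -> Q = F -> T = T
~(W -> Q) = ~T = F
(V -> ~U) & ~(W -> Q) = F & F = F
~Q = ~T = F
((V -> ~U) & ~(W -> Q)) -> ~Q = F -> F = T
Hence Statement 2 is true.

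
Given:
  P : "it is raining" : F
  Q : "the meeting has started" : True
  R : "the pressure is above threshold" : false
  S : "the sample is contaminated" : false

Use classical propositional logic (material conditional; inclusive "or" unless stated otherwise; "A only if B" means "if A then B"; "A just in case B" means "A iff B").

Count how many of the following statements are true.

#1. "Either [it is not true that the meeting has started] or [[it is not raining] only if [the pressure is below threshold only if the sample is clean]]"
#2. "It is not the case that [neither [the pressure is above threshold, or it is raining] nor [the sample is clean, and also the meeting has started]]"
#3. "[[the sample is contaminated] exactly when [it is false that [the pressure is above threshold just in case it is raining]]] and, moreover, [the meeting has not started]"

#1: This is ¬Q ∨ (¬P → (¬R → ¬S)).

¬Q = ¬T = F
¬P = ¬F = T
¬R = ¬F = T
¬S = ¬F = T
¬R → ¬S = T → T = T
¬P → (¬R → ¬S) = T → T = T
¬Q ∨ (¬P → (¬R → ¬S)) = F ∨ T = T
So #1 is true.

#2: This is ¬((R ∨ P) ↓ (¬S ∧ Q)).

R ∨ P = F ∨ F = F
¬S = ¬F = T
¬S ∧ Q = T ∧ T = T
(R ∨ P) ↓ (¬S ∧ Q) = F ↓ T = F
¬((R ∨ P) ↓ (¬S ∧ Q)) = ¬F = T
Thus #2 is true.

#3: This is (S ↔ ¬(R ↔ P)) ∧ ¬Q.

R ↔ P = F ↔ F = T
¬(R ↔ P) = ¬T = F
S ↔ ¬(R ↔ P) = F ↔ F = T
¬Q = ¬T = F
(S ↔ ¬(R ↔ P)) ∧ ¬Q = T ∧ F = F
So #3 is false.

2 of the 3 statements are true (#1, #2).

2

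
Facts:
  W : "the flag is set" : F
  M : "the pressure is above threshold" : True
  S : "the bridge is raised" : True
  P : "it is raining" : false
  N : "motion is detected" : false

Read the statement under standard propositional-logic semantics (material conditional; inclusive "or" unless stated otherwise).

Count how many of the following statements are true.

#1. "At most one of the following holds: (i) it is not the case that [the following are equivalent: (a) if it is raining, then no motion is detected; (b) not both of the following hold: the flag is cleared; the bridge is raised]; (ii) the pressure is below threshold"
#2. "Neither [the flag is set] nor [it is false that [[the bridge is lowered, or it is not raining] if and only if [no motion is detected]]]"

2

#1: Parsed as ¬((P → ¬N) ↔ (¬W ↑ S)) ↑ ¬M

¬N = ¬F = T
P → ¬N = F → T = T
¬W = ¬F = T
¬W ↑ S = T ↑ T = F
(P → ¬N) ↔ (¬W ↑ S) = T ↔ F = F
¬((P → ¬N) ↔ (¬W ↑ S)) = ¬F = T
¬M = ¬T = F
¬((P → ¬N) ↔ (¬W ↑ S)) ↑ ¬M = T ↑ F = T
Thus #1 is true.

#2: Parsed as W ↓ ¬((¬S ∨ ¬P) ↔ ¬N)

¬S = ¬T = F
¬P = ¬F = T
¬S ∨ ¬P = F ∨ T = T
¬N = ¬F = T
(¬S ∨ ¬P) ↔ ¬N = T ↔ T = T
¬((¬S ∨ ¬P) ↔ ¬N) = ¬T = F
W ↓ ¬((¬S ∨ ¬P) ↔ ¬N) = F ↓ F = T
Hence #2 is true.

2 of the 2 statements are true (#1, #2).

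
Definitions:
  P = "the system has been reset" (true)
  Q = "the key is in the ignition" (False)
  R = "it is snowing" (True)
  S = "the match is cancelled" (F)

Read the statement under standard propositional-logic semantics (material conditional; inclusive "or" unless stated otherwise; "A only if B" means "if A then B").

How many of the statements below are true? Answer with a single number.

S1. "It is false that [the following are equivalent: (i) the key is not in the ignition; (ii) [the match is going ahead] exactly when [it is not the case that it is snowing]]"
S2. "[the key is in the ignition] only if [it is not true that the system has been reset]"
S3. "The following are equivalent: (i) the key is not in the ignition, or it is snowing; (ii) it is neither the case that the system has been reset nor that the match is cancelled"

S1: Parsed as not (not Q iff (not S iff not R))

not Q = not False = True
not S = not False = True
not R = not True = False
not S iff not R = True iff False = False
not Q iff (not S iff not R) = True iff False = False
not (not Q iff (not S iff not R)) = not False = True
Thus S1 is true.

S2: Parsed as Q -> not P

not P = not True = False
Q -> not P = False -> False = True
Hence S2 is true.

S3: Parsed as (not Q or R) iff (P nor S)

not Q = not False = True
not Q or R = True or True = True
P nor S = True nor False = False
(not Q or R) iff (P nor S) = True iff False = False
Thus S3 is false.

2 of the 3 statements are true (S1, S2).

2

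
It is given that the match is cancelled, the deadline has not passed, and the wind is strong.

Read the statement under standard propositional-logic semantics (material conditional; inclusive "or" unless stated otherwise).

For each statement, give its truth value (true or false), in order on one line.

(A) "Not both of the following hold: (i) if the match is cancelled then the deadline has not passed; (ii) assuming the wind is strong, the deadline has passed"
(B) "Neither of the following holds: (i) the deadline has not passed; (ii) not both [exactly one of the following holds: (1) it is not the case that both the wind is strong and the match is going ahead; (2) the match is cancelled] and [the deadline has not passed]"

Let P = "the match is cancelled" (True), Q = "the deadline has passed" (False), R = "the wind is strong" (True).

(A): In symbols: (P -> not Q) nand (R -> Q)

not Q = not False = True
P -> not Q = True -> True = True
R -> Q = True -> False = False
(P -> not Q) nand (R -> Q) = True nand False = True
So (A) is true.

(B): Formalization: not Q nor (((R nand not P) xor P) nand not Q)

not Q = not False = True
not P = not True = False
R nand not P = True nand False = True
(R nand not P) xor P = True xor True = False
not Q = not False = True
((R nand not P) xor P) nand not Q = False nand True = True
not Q nor (((R nand not P) xor P) nand not Q) = True nor True = False
So (B) is false.

(A) T; (B) F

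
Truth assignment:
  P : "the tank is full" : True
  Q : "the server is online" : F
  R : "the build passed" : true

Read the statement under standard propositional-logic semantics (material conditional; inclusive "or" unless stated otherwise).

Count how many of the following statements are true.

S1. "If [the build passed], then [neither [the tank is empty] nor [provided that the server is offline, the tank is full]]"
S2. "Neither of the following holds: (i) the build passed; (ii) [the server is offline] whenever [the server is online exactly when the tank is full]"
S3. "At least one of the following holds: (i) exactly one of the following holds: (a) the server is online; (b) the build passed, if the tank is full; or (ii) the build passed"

1

S1: Parsed as R → (¬P ↓ (¬Q → P))

¬P = ¬T = F
¬Q = ¬F = T
¬Q → P = T → T = T
¬P ↓ (¬Q → P) = F ↓ T = F
R → (¬P ↓ (¬Q → P)) = T → F = F
Hence S1 is false.

S2: This is R ↓ ((Q ↔ P) → ¬Q).

Q ↔ P = F ↔ T = F
¬Q = ¬F = T
(Q ↔ P) → ¬Q = F → T = T
R ↓ ((Q ↔ P) → ¬Q) = T ↓ T = F
Hence S2 is false.

S3: Parsed as (Q ⊕ (P → R)) ∨ R

P → R = T → T = T
Q ⊕ (P → R) = F ⊕ T = T
(Q ⊕ (P → R)) ∨ R = T ∨ T = T
Hence S3 is true.

1 of the 3 statements is true.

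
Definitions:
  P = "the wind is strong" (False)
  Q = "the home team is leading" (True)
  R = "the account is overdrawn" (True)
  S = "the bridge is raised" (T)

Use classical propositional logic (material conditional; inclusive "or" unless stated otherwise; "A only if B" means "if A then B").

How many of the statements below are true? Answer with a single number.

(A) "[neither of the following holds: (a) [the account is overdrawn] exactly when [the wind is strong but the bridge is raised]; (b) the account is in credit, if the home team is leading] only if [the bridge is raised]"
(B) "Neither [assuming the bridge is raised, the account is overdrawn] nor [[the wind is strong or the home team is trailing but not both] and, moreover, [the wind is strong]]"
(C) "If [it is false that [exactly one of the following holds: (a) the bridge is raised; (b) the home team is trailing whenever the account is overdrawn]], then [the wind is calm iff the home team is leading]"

2

(A): In symbols: ((R iff (P and S)) nor (Q -> not R)) -> S

P and S = False and True = False
R iff (P and S) = True iff False = False
not R = not True = False
Q -> not R = True -> False = False
(R iff (P and S)) nor (Q -> not R) = False nor False = True
((R iff (P and S)) nor (Q -> not R)) -> S = True -> True = True
Thus (A) is true.

(B): Formalization: (S -> R) nor ((P xor not Q) and P)

S -> R = True -> True = True
not Q = not True = False
P xor not Q = False xor False = False
(P xor not Q) and P = False and False = False
(S -> R) nor ((P xor not Q) and P) = True nor False = False
Thus (B) is false.

(C): This is not (S xor (R -> not Q)) -> (not P iff Q).

not Q = not True = False
R -> not Q = True -> False = False
S xor (R -> not Q) = True xor False = True
not (S xor (R -> not Q)) = not True = False
not P = not False = True
not P iff Q = True iff True = True
not (S xor (R -> not Q)) -> (not P iff Q) = False -> True = True
Hence (C) is true.

True statements: 2 ((A), (C)).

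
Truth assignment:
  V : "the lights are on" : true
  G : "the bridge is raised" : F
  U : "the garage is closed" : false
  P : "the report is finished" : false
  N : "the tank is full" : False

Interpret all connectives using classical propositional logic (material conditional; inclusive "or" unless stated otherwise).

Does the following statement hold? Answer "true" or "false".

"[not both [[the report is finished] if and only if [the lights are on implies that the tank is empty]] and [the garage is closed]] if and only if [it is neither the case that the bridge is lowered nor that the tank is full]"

false

In symbols: ((P <-> (V -> ~N)) nand U) <-> (~G nor N)

~N = ~F = T
V -> ~N = T -> T = T
P <-> (V -> ~N) = F <-> T = F
(P <-> (V -> ~N)) nand U = F nand F = T
~G = ~F = T
~G nor N = T nor F = F
((P <-> (V -> ~N)) nand U) <-> (~G nor N) = T <-> F = F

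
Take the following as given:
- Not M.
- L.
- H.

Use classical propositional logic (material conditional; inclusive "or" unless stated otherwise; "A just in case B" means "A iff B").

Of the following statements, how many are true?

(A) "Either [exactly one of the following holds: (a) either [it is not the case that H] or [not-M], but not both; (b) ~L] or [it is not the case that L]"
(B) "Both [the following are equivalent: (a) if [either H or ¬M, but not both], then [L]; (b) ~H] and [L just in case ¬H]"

1

(A): Parsed as ((¬H ⊕ ¬M) ⊕ ¬L) ∨ ¬L

¬H = ¬T = F
¬M = ¬F = T
¬H ⊕ ¬M = F ⊕ T = T
¬L = ¬T = F
(¬H ⊕ ¬M) ⊕ ¬L = T ⊕ F = T
¬L = ¬T = F
((¬H ⊕ ¬M) ⊕ ¬L) ∨ ¬L = T ∨ F = T
Thus (A) is true.

(B): This is (((H ⊕ ¬M) → L) ↔ ¬H) ∧ (L ↔ ¬H).

¬M = ¬F = T
H ⊕ ¬M = T ⊕ T = F
(H ⊕ ¬M) → L = F → T = T
¬H = ¬T = F
((H ⊕ ¬M) → L) ↔ ¬H = T ↔ F = F
¬H = ¬T = F
L ↔ ¬H = T ↔ F = F
(((H ⊕ ¬M) → L) ↔ ¬H) ∧ (L ↔ ¬H) = F ∧ F = F
So (B) is false.

1 of the 2 statements is true ((A)).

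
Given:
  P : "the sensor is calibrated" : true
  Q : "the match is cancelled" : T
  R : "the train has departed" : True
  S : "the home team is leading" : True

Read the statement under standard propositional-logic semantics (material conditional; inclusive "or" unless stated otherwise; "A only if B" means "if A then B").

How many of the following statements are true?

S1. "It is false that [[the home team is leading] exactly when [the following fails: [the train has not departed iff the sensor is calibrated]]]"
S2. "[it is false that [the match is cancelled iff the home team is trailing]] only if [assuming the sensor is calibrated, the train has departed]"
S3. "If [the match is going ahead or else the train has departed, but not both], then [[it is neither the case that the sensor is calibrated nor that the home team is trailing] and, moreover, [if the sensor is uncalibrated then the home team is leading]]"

1

S1: This is not (S iff not (not R iff P)).

not R = not True = False
not R iff P = False iff True = False
not (not R iff P) = not False = True
S iff not (not R iff P) = True iff True = True
not (S iff not (not R iff P)) = not True = False
So S1 is false.

S2: In symbols: not (Q iff not S) -> (P -> R)

not S = not True = False
Q iff not S = True iff False = False
not (Q iff not S) = not False = True
P -> R = True -> True = True
not (Q iff not S) -> (P -> R) = True -> True = True
Hence S2 is true.

S3: Formalization: (not Q xor R) -> ((P nor not S) and (not P -> S))

not Q = not True = False
not Q xor R = False xor True = True
not S = not True = False
P nor not S = True nor False = False
not P = not True = False
not P -> S = False -> True = True
(P nor not S) and (not P -> S) = False and True = False
(not Q xor R) -> ((P nor not S) and (not P -> S)) = True -> False = False
Hence S3 is false.

1 of the 3 statements is true (S2).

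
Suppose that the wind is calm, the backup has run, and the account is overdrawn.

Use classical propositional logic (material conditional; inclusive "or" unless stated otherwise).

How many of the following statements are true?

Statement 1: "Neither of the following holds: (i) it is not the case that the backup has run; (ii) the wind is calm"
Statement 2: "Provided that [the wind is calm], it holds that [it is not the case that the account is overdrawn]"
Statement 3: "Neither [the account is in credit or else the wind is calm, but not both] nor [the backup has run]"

Let H = "the backup has run" (T), L = "the wind is strong" (F), R = "the account is overdrawn" (T).

Statement 1: This is ¬H ↓ ¬L.

¬H = ¬T = F
¬L = ¬F = T
¬H ↓ ¬L = F ↓ T = F
Hence Statement 1 is false.

Statement 2: Formalization: ¬L → ¬R

¬L = ¬F = T
¬R = ¬T = F
¬L → ¬R = T → F = F
Thus Statement 2 is false.

Statement 3: In symbols: (¬R ⊕ ¬L) ↓ H

¬R = ¬T = F
¬L = ¬F = T
¬R ⊕ ¬L = F ⊕ T = T
(¬R ⊕ ¬L) ↓ H = T ↓ T = F
So Statement 3 is false.

0 of the 3 statements are true (none).

0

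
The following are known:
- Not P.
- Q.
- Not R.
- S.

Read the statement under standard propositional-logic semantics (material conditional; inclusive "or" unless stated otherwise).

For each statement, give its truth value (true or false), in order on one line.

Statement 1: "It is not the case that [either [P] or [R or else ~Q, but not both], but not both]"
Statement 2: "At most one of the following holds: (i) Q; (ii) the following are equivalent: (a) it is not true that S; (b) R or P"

Statement 1 True / Statement 2 False

Statement 1: Parsed as ¬(P ⊕ (R ⊕ ¬Q))

¬Q = ¬T = F
R ⊕ ¬Q = F ⊕ F = F
P ⊕ (R ⊕ ¬Q) = F ⊕ F = F
¬(P ⊕ (R ⊕ ¬Q)) = ¬F = T
Thus Statement 1 is true.

Statement 2: Parsed as Q ↑ (¬S ↔ (R ∨ P))

¬S = ¬T = F
R ∨ P = F ∨ F = F
¬S ↔ (R ∨ P) = F ↔ F = T
Q ↑ (¬S ↔ (R ∨ P)) = T ↑ T = F
Thus Statement 2 is false.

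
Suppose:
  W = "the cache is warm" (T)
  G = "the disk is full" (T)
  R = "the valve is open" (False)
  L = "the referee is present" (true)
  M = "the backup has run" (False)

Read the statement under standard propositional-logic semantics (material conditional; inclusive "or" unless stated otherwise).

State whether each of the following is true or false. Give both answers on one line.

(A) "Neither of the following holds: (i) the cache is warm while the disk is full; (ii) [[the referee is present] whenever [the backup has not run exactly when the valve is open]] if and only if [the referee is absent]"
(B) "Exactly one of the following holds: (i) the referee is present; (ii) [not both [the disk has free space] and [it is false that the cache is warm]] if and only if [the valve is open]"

(A): This is (W & G) nor (((~M <-> R) -> L) <-> ~L).

W & G = T & T = T
~M = ~F = T
~M <-> R = T <-> F = F
(~M <-> R) -> L = F -> T = T
~L = ~T = F
((~M <-> R) -> L) <-> ~L = T <-> F = F
(W & G) nor (((~M <-> R) -> L) <-> ~L) = T nor F = F
Hence (A) is false.

(B): Parsed as L xor ((~G nand ~W) <-> R)

~G = ~T = F
~W = ~T = F
~G nand ~W = F nand F = T
(~G nand ~W) <-> R = T <-> F = F
L xor ((~G nand ~W) <-> R) = T xor F = T
Thus (B) is true.

(A) F, (B) T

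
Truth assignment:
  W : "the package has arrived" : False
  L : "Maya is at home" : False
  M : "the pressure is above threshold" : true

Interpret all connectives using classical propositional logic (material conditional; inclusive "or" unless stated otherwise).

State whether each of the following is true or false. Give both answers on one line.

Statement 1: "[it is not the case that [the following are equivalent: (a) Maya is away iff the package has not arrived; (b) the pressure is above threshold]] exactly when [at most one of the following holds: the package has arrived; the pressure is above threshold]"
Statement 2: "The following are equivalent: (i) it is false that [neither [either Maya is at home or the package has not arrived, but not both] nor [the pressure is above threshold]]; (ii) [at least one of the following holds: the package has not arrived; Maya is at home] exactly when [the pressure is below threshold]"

Statement 1: In symbols: ~((~L <-> ~W) <-> M) <-> (W nand M)

~L = ~F = T
~W = ~F = T
~L <-> ~W = T <-> T = T
(~L <-> ~W) <-> M = T <-> T = T
~((~L <-> ~W) <-> M) = ~T = F
W nand M = F nand T = T
~((~L <-> ~W) <-> M) <-> (W nand M) = F <-> T = F
Hence Statement 1 is false.

Statement 2: Parsed as ~((L xor ~W) nor M) <-> ((~W | L) <-> ~M)

~W = ~F = T
L xor ~W = F xor T = T
(L xor ~W) nor M = T nor T = F
~((L xor ~W) nor M) = ~F = T
~W = ~F = T
~W | L = T | F = T
~M = ~T = F
(~W | L) <-> ~M = T <-> F = F
~((L xor ~W) nor M) <-> ((~W | L) <-> ~M) = T <-> F = F
So Statement 2 is false.

Statement 1 false, Statement 2 false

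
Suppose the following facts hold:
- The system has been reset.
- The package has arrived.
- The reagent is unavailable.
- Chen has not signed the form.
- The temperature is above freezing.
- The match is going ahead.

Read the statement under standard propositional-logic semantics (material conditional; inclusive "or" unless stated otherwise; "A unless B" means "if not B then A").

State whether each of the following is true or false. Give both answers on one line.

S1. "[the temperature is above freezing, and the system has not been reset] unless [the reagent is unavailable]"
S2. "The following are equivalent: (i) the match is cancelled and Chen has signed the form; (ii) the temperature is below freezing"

S1 T, S2 T

Let Q = "the temperature is below freezing" (False), M = "the system has been reset" (True), P = "the reagent is available" (False), K = "the match is cancelled" (False), L = "Chen has signed the form" (False).

S1: Formalization: (not Q and not M) or not P

not Q = not False = True
not M = not True = False
not Q and not M = True and False = False
not P = not False = True
(not Q and not M) or not P = False or True = True
So S1 is true.

S2: Formalization: (K and L) iff Q

K and L = False and False = False
(K and L) iff Q = False iff False = True
So S2 is true.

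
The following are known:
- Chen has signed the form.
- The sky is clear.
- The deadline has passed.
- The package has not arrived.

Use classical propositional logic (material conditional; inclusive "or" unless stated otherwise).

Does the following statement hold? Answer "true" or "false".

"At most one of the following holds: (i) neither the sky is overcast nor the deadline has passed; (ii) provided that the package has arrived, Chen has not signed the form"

Let Q = "the sky is overcast" (False), R = "the deadline has passed" (True), S = "the package has arrived" (False), P = "Chen has signed the form" (True).
In symbols: (Q nor R) nand (S -> not P)

Q nor R = False nor True = False
not P = not True = False
S -> not P = False -> False = True
(Q nor R) nand (S -> not P) = False nand True = True

True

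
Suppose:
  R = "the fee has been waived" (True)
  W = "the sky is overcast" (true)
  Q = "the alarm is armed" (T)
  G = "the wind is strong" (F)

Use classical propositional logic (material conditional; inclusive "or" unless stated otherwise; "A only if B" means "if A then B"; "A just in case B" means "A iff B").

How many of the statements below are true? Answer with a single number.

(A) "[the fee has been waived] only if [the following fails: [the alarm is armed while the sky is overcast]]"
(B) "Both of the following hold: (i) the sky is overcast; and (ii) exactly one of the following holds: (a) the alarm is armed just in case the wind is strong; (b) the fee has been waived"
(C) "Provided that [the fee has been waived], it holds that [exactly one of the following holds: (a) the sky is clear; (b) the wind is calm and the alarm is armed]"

(A): Formalization: R -> not (Q and W)

Q and W = True and True = True
not (Q and W) = not True = False
R -> not (Q and W) = True -> False = False
Thus (A) is false.

(B): This is W and ((Q iff G) xor R).

Q iff G = True iff False = False
(Q iff G) xor R = False xor True = True
W and ((Q iff G) xor R) = True and True = True
Hence (B) is true.

(C): Parsed as R -> (not W xor (not G and Q))

not W = not True = False
not G = not False = True
not G and Q = True and True = True
not W xor (not G and Q) = False xor True = True
R -> (not W xor (not G and Q)) = True -> True = True
So (C) is true.

True statements: 2.

2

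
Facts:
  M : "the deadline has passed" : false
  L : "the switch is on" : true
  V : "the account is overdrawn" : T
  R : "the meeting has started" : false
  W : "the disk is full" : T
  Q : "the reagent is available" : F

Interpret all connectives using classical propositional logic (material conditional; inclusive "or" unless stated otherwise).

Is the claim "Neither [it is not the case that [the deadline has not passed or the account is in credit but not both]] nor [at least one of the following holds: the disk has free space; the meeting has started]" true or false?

The statement is true.

In symbols: not (not M xor not V) nor (not W or R)

not M = not False = True
not V = not True = False
not M xor not V = True xor False = True
not (not M xor not V) = not True = False
not W = not True = False
not W or R = False or False = False
not (not M xor not V) nor (not W or R) = False nor False = True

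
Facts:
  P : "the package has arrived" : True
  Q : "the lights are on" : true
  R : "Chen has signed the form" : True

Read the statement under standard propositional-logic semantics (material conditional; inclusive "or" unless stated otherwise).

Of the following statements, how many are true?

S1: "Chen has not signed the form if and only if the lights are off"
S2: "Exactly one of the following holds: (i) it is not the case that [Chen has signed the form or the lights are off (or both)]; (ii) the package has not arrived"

S1: Parsed as ~R <-> ~Q

~R = ~T = F
~Q = ~T = F
~R <-> ~Q = F <-> F = T
So S1 is true.

S2: Formalization: ~(R | ~Q) xor ~P

~Q = ~T = F
R | ~Q = T | F = T
~(R | ~Q) = ~T = F
~P = ~T = F
~(R | ~Q) xor ~P = F xor F = F
Thus S2 is false.

Count: 1.

1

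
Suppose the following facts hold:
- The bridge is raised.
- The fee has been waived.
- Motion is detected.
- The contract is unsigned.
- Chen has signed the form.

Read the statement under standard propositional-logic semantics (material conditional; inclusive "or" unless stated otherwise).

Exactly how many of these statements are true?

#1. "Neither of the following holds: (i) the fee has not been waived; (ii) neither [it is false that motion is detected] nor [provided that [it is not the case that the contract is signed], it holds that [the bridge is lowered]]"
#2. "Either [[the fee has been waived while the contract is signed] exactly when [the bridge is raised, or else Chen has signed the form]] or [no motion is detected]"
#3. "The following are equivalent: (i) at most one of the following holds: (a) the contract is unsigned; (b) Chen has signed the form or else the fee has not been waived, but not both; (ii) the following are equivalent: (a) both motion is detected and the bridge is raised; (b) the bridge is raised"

Let N = "the fee has been waived" (T), P = "motion is detected" (T), D = "the contract is signed" (F), K = "the bridge is raised" (T), U = "Chen has signed the form" (T).

#1: In symbols: ¬N ↓ (¬P ↓ (¬D → ¬K))

¬N = ¬T = F
¬P = ¬T = F
¬D = ¬F = T
¬K = ¬T = F
¬D → ¬K = T → F = F
¬P ↓ (¬D → ¬K) = F ↓ F = T
¬N ↓ (¬P ↓ (¬D → ¬K)) = F ↓ T = F
Hence #1 is false.

#2: Formalization: ((N ∧ D) ↔ (K ∨ U)) ∨ ¬P

N ∧ D = T ∧ F = F
K ∨ U = T ∨ T = T
(N ∧ D) ↔ (K ∨ U) = F ↔ T = F
¬P = ¬T = F
((N ∧ D) ↔ (K ∨ U)) ∨ ¬P = F ∨ F = F
So #2 is false.

#3: Formalization: (¬D ↑ (U ⊕ ¬N)) ↔ ((P ∧ K) ↔ K)

¬D = ¬F = T
¬N = ¬T = F
U ⊕ ¬N = T ⊕ F = T
¬D ↑ (U ⊕ ¬N) = T ↑ T = F
P ∧ K = T ∧ T = T
(P ∧ K) ↔ K = T ↔ T = T
(¬D ↑ (U ⊕ ¬N)) ↔ ((P ∧ K) ↔ K) = F ↔ T = F
Hence #3 is false.

True statements: 0 (none).

0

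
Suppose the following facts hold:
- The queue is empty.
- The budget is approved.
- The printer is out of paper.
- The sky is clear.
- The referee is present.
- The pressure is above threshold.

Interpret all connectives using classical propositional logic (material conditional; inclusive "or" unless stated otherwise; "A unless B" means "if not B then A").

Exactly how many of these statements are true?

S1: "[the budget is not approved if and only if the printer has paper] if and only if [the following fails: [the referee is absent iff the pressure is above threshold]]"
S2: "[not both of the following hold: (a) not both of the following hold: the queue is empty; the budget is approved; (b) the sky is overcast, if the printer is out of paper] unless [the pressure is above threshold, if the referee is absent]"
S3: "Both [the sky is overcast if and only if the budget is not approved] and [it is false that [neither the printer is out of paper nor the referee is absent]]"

Let Q = "the budget is approved" (True), R = "the printer has paper" (False), U = "the referee is present" (True), V = "the pressure is above threshold" (True), P = "the queue is empty" (True), S = "the sky is overcast" (False).

S1: In symbols: (not Q iff R) iff not (not U iff V)

not Q = not True = False
not Q iff R = False iff False = True
not U = not True = False
not U iff V = False iff True = False
not (not U iff V) = not False = True
(not Q iff R) iff not (not U iff V) = True iff True = True
So S1 is true.

S2: This is ((P nand Q) nand (not R -> S)) or (not U -> V).

P nand Q = True nand True = False
not R = not False = True
not R -> S = True -> False = False
(P nand Q) nand (not R -> S) = False nand False = True
not U = not True = False
not U -> V = False -> True = True
((P nand Q) nand (not R -> S)) or (not U -> V) = True or True = True
So S2 is true.

S3: This is (S iff not Q) and not (not R nor not U).

not Q = not True = False
S iff not Q = False iff False = True
not R = not False = True
not U = not True = False
not R nor not U = True nor False = False
not (not R nor not U) = not False = True
(S iff not Q) and not (not R nor not U) = True and True = True
Hence S3 is true.

True statements: 3 (S1, S2, S3).

3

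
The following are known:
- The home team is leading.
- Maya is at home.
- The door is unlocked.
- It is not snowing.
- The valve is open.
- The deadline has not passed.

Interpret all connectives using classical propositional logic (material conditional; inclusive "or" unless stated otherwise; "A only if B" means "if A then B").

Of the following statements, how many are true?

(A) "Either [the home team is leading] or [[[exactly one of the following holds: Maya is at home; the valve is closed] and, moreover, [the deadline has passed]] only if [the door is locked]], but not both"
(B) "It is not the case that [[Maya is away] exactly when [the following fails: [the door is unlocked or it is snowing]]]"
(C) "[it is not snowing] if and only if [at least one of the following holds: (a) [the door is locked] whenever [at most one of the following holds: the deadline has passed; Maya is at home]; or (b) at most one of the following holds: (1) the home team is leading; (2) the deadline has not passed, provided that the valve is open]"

0

Let N = "the home team is leading" (True), V = "Maya is at home" (True), W = "the valve is open" (True), K = "the deadline has passed" (False), R = "the door is locked" (False), P = "it is snowing" (False).

(A): Formalization: N xor (((V xor not W) and K) -> R)

not W = not True = False
V xor not W = True xor False = True
(V xor not W) and K = True and False = False
((V xor not W) and K) -> R = False -> False = True
N xor (((V xor not W) and K) -> R) = True xor True = False
Thus (A) is false.

(B): This is not (not V iff not (not R or P)).

not V = not True = False
not R = not False = True
not R or P = True or False = True
not (not R or P) = not True = False
not V iff not (not R or P) = False iff False = True
not (not V iff not (not R or P)) = not True = False
Hence (B) is false.

(C): This is not P iff (((K nand V) -> R) or (N nand (W -> not K))).

not P = not False = True
K nand V = False nand True = True
(K nand V) -> R = True -> False = False
not K = not False = True
W -> not K = True -> True = True
N nand (W -> not K) = True nand True = False
((K nand V) -> R) or (N nand (W -> not K)) = False or False = False
not P iff (((K nand V) -> R) or (N nand (W -> not K))) = True iff False = False
Thus (C) is false.

0 of the 3 statements are true (none).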